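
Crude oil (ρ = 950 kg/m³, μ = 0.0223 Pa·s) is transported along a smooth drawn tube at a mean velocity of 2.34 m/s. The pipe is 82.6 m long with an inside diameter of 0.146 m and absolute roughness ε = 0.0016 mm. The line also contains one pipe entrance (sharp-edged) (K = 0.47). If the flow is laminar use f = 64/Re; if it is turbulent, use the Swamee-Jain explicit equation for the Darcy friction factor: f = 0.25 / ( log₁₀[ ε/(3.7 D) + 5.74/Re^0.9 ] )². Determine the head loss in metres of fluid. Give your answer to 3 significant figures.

Reynolds number Re = ρVD/μ = 950 · 2.34 · 0.146 / 0.0223 = 1.455e+04.
Re > 4000 → turbulent. Relative roughness ε/D = 1.6e-06/0.146 = 1.1e-05. Swamee-Jain: f = 0.25/(log₁₀[1.1e-05/3.7 + 5.74/1.455e+04^0.9])² = 0.25/(log₁₀[2.96e-06 + 0.00103])² = 0.25/(-2.987)² = 0.02803.
Total minor-loss coefficient ΣK = 1·0.47 = 0.47.
ΔP = [f·L/D + ΣK]·(ρV²/2) = [0.02803·82.6/0.146 + 0.47]·(950·2.34²/2) = [15.86 + 0.47]·2601 = 4.247e+04 Pa.
Head loss h_f = ΔP/(ρg) = 4.247e+04/(950·9.81) = 4.56 m.

h_f ≈ 4.56 m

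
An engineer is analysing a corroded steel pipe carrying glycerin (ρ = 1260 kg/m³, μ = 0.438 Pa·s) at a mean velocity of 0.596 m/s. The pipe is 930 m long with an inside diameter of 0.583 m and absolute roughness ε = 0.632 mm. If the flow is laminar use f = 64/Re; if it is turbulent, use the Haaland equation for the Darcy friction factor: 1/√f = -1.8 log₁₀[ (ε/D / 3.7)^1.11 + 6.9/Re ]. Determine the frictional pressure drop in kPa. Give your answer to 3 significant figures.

ΔP ≈ 22.9 kPa

Reynolds number Re = ρVD/μ = 1260 · 0.596 · 0.583 / 0.438 = 999.6.
Re < 2300 → laminar flow, so f = 64/Re = 64/999.6 = 0.06403 (the turbulent correlation is not needed).
Darcy-Weisbach: ΔP = f(L/D)(ρV²/2) = 0.06403·(930/0.583)·(1260·0.596²/2) = 0.06403·1595·223.8 = 2.286e+04 Pa.
ΔP = 2.286e+04 Pa = 22.9 kPa.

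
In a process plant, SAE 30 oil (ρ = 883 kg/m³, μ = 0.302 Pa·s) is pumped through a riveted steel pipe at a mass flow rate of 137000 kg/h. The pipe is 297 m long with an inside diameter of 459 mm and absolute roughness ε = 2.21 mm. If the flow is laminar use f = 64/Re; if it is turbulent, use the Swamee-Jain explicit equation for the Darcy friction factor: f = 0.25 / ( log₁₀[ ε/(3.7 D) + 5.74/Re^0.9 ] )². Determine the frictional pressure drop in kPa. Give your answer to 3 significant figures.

ΔP ≈ 3.55 kPa

ṁ = 137000 kg/h = 137000/3600 = 38.06 kg/s.
A = πD²/4 = π(0.459)²/4 = 0.1655 m²; mean velocity V = ṁ/(ρA) = 38.06/(883 · 0.1655) = 0.2605 m/s.
Reynolds number Re = ρVD/μ = 883 · 0.2605 · 0.459 / 0.302 = 349.5.
Re < 2300 → laminar flow, so f = 64/Re = 64/349.5 = 0.1831 (the turbulent correlation is not needed).
Darcy-Weisbach: ΔP = f(L/D)(ρV²/2) = 0.1831·(297/0.459)·(883·0.2605²/2) = 0.1831·647.1·29.95 = 3548 Pa.
ΔP = 3548 Pa = 3.55 kPa.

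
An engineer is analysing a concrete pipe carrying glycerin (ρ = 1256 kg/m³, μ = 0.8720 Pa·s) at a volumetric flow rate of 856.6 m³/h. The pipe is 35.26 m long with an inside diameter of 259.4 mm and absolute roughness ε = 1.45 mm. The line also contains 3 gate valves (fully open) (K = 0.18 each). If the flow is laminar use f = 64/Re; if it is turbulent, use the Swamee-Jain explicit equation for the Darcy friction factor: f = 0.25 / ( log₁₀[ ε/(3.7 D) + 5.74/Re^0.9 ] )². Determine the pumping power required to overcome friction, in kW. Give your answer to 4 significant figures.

Q = 856.6 m³/h = 856.6/3600 = 0.2379 m³/s.
Cross-sectional area A = πD²/4 = π(0.2594)²/4 = 0.05285 m²; mean velocity V = Q/A = 0.2379/0.05285 = 4.502 m/s.
Reynolds number Re = ρVD/μ = 1256 · 4.502 · 0.2594 / 0.872 = 1682.
Re < 2300 → laminar flow, so f = 64/Re = 64/1682 = 0.03804 (the turbulent correlation is not needed).
Total minor-loss coefficient ΣK = 3·0.18 = 0.54.
ΔP = [f·L/D + ΣK]·(ρV²/2) = [0.03804·35.26/0.2594 + 0.54]·(1256·4.502²/2) = [5.171 + 0.54]·1.273e+04 = 7.271e+04 Pa.
Pumping power P = QΔP = 0.2379·7.271e+04 = 17301 W = 17.30 kW.

P ≈ 17.30 kW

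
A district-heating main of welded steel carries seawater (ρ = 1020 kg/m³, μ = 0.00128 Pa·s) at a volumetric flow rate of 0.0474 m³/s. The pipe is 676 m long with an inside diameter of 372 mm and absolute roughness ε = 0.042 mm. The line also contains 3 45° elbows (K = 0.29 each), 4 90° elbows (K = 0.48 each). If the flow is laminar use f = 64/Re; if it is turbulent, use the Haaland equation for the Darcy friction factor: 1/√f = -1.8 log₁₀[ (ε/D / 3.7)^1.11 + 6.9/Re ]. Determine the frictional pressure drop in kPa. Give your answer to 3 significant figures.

ΔP ≈ 3.35 kPa

Cross-sectional area A = πD²/4 = π(0.372)²/4 = 0.1087 m²; mean velocity V = Q/A = 0.0474/0.1087 = 0.4361 m/s.
Reynolds number Re = ρVD/μ = 1020 · 0.4361 · 0.372 / 0.00128 = 1.293e+05.
Re > 4000 → turbulent. Relative roughness ε/D = 4.2e-05/0.372 = 0.000113. Haaland: 1/√f = -1.8 log₁₀[(0.000113/3.7)^1.11 + 6.9/1.293e+05] = -1.8 log₁₀[9.72e-06 + 5.34e-05] = 7.56, so f = 0.0175.
Total minor-loss coefficient ΣK = 3·0.29 + 4·0.48 = 2.79.
ΔP = [f·L/D + ΣK]·(ρV²/2) = [0.0175·676/0.372 + 2.79]·(1020·0.4361²/2) = [31.8 + 2.79]·97 = 3355 Pa.
ΔP = 3355 Pa = 3.35 kPa.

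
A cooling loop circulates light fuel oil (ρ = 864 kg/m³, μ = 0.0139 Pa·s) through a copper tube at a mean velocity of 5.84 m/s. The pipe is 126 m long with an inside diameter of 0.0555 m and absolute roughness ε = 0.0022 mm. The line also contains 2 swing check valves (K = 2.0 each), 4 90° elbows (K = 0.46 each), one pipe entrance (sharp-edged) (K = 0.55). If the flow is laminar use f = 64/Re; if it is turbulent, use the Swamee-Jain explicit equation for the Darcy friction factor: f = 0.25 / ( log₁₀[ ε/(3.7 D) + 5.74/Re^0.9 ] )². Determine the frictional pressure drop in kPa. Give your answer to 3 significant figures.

ΔP ≈ 959 kPa

Reynolds number Re = ρVD/μ = 864 · 5.84 · 0.0555 / 0.0139 = 2.015e+04.
Re > 4000 → turbulent. Relative roughness ε/D = 2.2e-06/0.0555 = 3.96e-05. Swamee-Jain: f = 0.25/(log₁₀[3.96e-05/3.7 + 5.74/2.015e+04^0.9])² = 0.25/(log₁₀[1.07e-05 + 0.000768])² = 0.25/(-3.109)² = 0.02587.
Total minor-loss coefficient ΣK = 2·2 + 4·0.46 + 1·0.55 = 6.39.
ΔP = [f·L/D + ΣK]·(ρV²/2) = [0.02587·126/0.0555 + 6.39]·(864·5.84²/2) = [58.72 + 6.39]·1.473e+04 = 9.594e+05 Pa.
ΔP = 9.594e+05 Pa = 959 kPa.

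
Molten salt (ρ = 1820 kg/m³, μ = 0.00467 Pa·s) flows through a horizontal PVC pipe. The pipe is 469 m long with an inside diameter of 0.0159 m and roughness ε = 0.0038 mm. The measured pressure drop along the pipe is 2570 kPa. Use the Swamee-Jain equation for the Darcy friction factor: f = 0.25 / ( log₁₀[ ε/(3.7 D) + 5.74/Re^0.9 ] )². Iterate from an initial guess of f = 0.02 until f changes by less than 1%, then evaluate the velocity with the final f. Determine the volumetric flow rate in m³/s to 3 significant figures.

Rearranging Darcy-Weisbach: V = √(2·ΔP·D/(f·L·ρ)). With ε/D = 3.8e-06/0.0159 = 0.000239, iterate starting from f = 0.02:
  f = 0.02 → V = √(2·2.57e+06·0.0159/(0.02·469·1820)) = 2.188 m/s; Re = ρVD/μ = 1.356e+04; f → 0.02902
  f = 0.02902 → V = 1.816 m/s; Re = 1.126e+04; f → 0.03043
  f = 0.03043 → V = 1.774 m/s; Re = 1.099e+04; f → 0.03062
Converged (Δf/f < 1%). With the final f = 0.03062: V = √(2·2.57e+06·0.0159/(0.03062·469·1820)) = 1.768 m/s.
Q = V·A = 1.768·(π/4·0.0159²) = 0.0003511 m³/s = 3.51×10^-4 m³/s.

Q ≈ 3.51×10^-4 m³/s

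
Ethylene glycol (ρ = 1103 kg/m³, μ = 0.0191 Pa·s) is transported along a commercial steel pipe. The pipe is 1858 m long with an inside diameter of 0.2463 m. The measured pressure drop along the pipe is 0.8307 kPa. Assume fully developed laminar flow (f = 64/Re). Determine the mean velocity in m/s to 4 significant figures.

V ≈ 0.04438 m/s

For laminar flow, f = 64/Re with Re = ρVD/μ, so Darcy-Weisbach reduces to ΔP = 32μLV/D². Solving for V: V = ΔP·D²/(32μL) = 830.7·(0.2463)²/(32·0.0191·1858) = 0.04438 m/s.
Check: Re = ρVD/μ = 1103·0.04438·0.2463/0.0191 = 631.2 < 2300, so the laminar assumption holds.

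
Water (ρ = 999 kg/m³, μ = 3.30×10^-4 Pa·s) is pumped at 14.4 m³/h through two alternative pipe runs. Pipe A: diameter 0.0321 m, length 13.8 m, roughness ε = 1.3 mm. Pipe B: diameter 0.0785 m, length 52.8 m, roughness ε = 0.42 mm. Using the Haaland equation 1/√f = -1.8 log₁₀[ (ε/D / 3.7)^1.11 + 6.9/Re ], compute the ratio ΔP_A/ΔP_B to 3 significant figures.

Pipe A: V = Q/A = 0.004/0.0008093 = 4.943 m/s; Re = 4.803e+05; ε/D = 0.0405; Haaland → f = 0.06521; ΔP_A = f(L/D)(ρV²/2) = 3.421e+05 Pa.
Pipe B: V = Q/A = 0.004/0.00484 = 0.8265 m/s; Re = 1.964e+05; ε/D = 0.00535; Haaland → f = 0.03148; ΔP_B = f(L/D)(ρV²/2) = 7225 Pa.
ΔP_A/ΔP_B = 3.421e+05/7225 = 47.4.

ΔP_A/ΔP_B ≈ 47.4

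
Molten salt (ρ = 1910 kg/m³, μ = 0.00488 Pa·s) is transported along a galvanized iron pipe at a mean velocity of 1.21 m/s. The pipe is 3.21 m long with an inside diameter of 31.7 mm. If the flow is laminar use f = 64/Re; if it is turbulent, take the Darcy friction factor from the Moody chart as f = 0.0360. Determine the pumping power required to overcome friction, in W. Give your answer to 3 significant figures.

P ≈ 4.87 W

Reynolds number Re = ρVD/μ = 1910 · 1.21 · 0.0317 / 0.00488 = 1.501e+04.
Re > 4000 → turbulent; use the Moody-chart value f = 0.0360.
Darcy-Weisbach: ΔP = f(L/D)(ρV²/2) = 0.036·(3.21/0.0317)·(1910·1.21²/2) = 0.036·101.3·1398 = 5097 Pa.
Q = V·A = 1.21·0.0007892 = 0.000955 m³/s.
Pumping power P = QΔP = 0.000955·5097 = 4.868 W = 4.87 W.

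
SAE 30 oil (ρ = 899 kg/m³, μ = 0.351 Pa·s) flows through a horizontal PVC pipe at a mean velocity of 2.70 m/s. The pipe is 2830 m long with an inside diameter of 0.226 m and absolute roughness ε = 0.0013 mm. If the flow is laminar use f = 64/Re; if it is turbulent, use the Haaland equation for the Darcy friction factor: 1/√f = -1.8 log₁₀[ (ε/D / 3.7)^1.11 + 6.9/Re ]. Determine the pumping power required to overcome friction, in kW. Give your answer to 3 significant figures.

Reynolds number Re = ρVD/μ = 899 · 2.7 · 0.226 / 0.351 = 1563.
Re < 2300 → laminar flow, so f = 64/Re = 64/1563 = 0.04095 (the turbulent correlation is not needed).
Darcy-Weisbach: ΔP = f(L/D)(ρV²/2) = 0.04095·(2830/0.226)·(899·2.7²/2) = 0.04095·1.252e+04·3277 = 1.68e+06 Pa.
Q = V·A = 2.7·0.04011 = 0.1083 m³/s.
Pumping power P = QΔP = 0.1083·1.68e+06 = 182000 W = 182 kW.

P ≈ 182 kW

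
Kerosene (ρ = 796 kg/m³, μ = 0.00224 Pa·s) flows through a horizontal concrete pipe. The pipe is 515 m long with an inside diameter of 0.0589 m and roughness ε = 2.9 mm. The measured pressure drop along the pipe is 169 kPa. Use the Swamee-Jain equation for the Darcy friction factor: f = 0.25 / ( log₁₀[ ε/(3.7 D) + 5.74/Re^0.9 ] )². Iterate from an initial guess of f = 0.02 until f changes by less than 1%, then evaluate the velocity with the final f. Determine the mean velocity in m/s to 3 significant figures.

Rearranging Darcy-Weisbach: V = √(2·ΔP·D/(f·L·ρ)). With ε/D = 0.0029/0.0589 = 0.0492, iterate starting from f = 0.02:
  f = 0.02 → V = √(2·1.69e+05·0.0589/(0.02·515·796)) = 1.558 m/s; Re = ρVD/μ = 3.262e+04; f → 0.07226
  f = 0.07226 → V = 0.8198 m/s; Re = 1.716e+04; f → 0.07321
  f = 0.07321 → V = 0.8144 m/s; Re = 1.705e+04; f → 0.07323
Converged (Δf/f < 1%). With the final f = 0.07323: V = √(2·1.69e+05·0.0589/(0.07323·515·796)) = 0.8144 m/s.

V ≈ 0.814 m/s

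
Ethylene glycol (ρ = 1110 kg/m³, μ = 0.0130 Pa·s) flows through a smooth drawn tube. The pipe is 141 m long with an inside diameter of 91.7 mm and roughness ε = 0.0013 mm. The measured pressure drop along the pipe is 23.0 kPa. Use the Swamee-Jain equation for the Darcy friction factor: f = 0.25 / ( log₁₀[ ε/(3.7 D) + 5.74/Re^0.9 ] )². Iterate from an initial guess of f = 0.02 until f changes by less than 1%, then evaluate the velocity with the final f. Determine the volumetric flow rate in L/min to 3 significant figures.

Rearranging Darcy-Weisbach: V = √(2·ΔP·D/(f·L·ρ)). With ε/D = 1.3e-06/0.0917 = 1.42e-05, iterate starting from f = 0.02:
  f = 0.02 → V = √(2·2.3e+04·0.0917/(0.02·141·1110)) = 1.161 m/s; Re = ρVD/μ = 9089; f → 0.03183
  f = 0.03183 → V = 0.9202 m/s; Re = 7205; f → 0.03399
  f = 0.03399 → V = 0.8905 m/s; Re = 6972; f → 0.03431
Converged (Δf/f < 1%). With the final f = 0.03431: V = √(2·2.3e+04·0.0917/(0.03431·141·1110)) = 0.8863 m/s.
Q = V·A = 0.8863·(π/4·0.0917²) = 0.005853 m³/s = 351 L/min.

Q ≈ 351 L/min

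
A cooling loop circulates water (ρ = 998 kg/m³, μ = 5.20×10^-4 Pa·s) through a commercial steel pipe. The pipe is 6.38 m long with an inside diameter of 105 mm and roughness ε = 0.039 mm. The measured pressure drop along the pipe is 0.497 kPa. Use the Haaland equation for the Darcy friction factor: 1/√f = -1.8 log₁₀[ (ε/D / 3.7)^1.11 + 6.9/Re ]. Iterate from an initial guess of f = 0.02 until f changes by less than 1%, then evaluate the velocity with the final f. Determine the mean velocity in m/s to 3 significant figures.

Rearranging Darcy-Weisbach: V = √(2·ΔP·D/(f·L·ρ)). With ε/D = 3.9e-05/0.105 = 0.000371, iterate starting from f = 0.02:
  f = 0.02 → V = √(2·497·0.105/(0.02·6.38·998)) = 0.9053 m/s; Re = ρVD/μ = 1.824e+05; f → 0.0181
  f = 0.0181 → V = 0.9516 m/s; Re = 1.918e+05; f → 0.01801
Converged (Δf/f < 1%). With the final f = 0.01801: V = √(2·497·0.105/(0.01801·6.38·998)) = 0.9541 m/s.

V ≈ 0.954 m/s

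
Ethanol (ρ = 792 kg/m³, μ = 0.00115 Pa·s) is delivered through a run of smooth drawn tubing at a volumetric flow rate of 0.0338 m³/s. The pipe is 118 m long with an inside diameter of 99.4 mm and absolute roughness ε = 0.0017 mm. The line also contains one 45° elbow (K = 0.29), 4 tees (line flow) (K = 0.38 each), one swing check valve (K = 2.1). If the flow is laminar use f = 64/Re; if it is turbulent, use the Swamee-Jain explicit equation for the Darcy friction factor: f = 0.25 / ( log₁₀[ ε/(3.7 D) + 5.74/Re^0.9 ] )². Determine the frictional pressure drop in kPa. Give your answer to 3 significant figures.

ΔP ≈ 159 kPa

Cross-sectional area A = πD²/4 = π(0.0994)²/4 = 0.00776 m²; mean velocity V = Q/A = 0.0338/0.00776 = 4.356 m/s.
Reynolds number Re = ρVD/μ = 792 · 4.356 · 0.0994 / 0.00115 = 2.982e+05.
Re > 4000 → turbulent. Relative roughness ε/D = 1.7e-06/0.0994 = 1.71e-05. Swamee-Jain: f = 0.25/(log₁₀[1.71e-05/3.7 + 5.74/2.982e+05^0.9])² = 0.25/(log₁₀[4.62e-06 + 6.79e-05])² = 0.25/(-4.14)² = 0.01459.
Total minor-loss coefficient ΣK = 1·0.29 + 4·0.38 + 1·2.1 = 3.91.
ΔP = [f·L/D + ΣK]·(ρV²/2) = [0.01459·118/0.0994 + 3.91]·(792·4.356²/2) = [17.32 + 3.91]·7513 = 1.595e+05 Pa.
ΔP = 1.595e+05 Pa = 159 kPa.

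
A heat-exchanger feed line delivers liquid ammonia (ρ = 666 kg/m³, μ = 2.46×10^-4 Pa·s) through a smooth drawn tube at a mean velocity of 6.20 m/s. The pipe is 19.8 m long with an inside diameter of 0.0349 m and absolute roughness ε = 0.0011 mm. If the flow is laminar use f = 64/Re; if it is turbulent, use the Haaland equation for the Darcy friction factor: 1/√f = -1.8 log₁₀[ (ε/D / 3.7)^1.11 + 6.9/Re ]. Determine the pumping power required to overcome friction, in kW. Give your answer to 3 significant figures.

Reynolds number Re = ρVD/μ = 666 · 6.2 · 0.0349 / 0.000246 = 5.858e+05.
Re > 4000 → turbulent. Relative roughness ε/D = 1.1e-06/0.0349 = 3.15e-05. Haaland: 1/√f = -1.8 log₁₀[(3.15e-05/3.7)^1.11 + 6.9/5.858e+05] = -1.8 log₁₀[2.36e-06 + 1.18e-05] = 8.729, so f = 0.01312.
Darcy-Weisbach: ΔP = f(L/D)(ρV²/2) = 0.01312·(19.8/0.0349)·(666·6.2²/2) = 0.01312·567.3·1.28e+04 = 9.53e+04 Pa.
Q = V·A = 6.2·0.0009566 = 0.005931 m³/s.
Pumping power P = QΔP = 0.005931·9.53e+04 = 565.2 W = 0.565 kW.

P ≈ 0.565 kW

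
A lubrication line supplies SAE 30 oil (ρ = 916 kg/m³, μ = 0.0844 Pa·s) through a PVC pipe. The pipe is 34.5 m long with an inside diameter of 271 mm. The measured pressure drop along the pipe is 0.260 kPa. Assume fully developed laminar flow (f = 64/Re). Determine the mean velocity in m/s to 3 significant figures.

V ≈ 0.205 m/s

For laminar flow, f = 64/Re with Re = ρVD/μ, so Darcy-Weisbach reduces to ΔP = 32μLV/D². Solving for V: V = ΔP·D²/(32μL) = 260·(0.271)²/(32·0.0844·34.5) = 0.2049 m/s.
Check: Re = ρVD/μ = 916·0.2049·0.271/0.0844 = 602.7 < 2300, so the laminar assumption holds.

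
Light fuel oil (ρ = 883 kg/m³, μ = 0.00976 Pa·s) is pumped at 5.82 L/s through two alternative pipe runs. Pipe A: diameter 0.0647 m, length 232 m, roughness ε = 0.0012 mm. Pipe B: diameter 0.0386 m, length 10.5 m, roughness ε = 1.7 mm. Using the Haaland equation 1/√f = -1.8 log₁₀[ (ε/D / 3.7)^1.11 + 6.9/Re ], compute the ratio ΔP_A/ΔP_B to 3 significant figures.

ΔP_A/ΔP_B ≈ 0.739

Pipe A: V = Q/A = 0.00582/0.003288 = 1.77 m/s; Re = 1.036e+04; ε/D = 1.85e-05; Haaland → f = 0.0306; ΔP_A = f(L/D)(ρV²/2) = 1.518e+05 Pa.
Pipe B: V = Q/A = 0.00582/0.00117 = 4.973 m/s; Re = 1.737e+04; ε/D = 0.044; Haaland → f = 0.06913; ΔP_B = f(L/D)(ρV²/2) = 2.053e+05 Pa.
ΔP_A/ΔP_B = 1.518e+05/2.053e+05 = 0.739.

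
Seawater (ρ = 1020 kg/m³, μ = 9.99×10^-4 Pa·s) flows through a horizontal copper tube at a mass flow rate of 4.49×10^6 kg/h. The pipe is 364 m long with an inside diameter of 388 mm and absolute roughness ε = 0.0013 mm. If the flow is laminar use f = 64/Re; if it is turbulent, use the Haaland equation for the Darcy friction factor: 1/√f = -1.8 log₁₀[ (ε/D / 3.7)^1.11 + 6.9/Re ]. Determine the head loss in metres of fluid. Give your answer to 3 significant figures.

h_f ≈ 48.1 m

ṁ = 4.49×10^6 kg/h = 4.49×10^6/3600 = 1247 kg/s.
A = πD²/4 = π(0.388)²/4 = 0.1182 m²; mean velocity V = ṁ/(ρA) = 1247/(1020 · 0.1182) = 10.34 m/s.
Reynolds number Re = ρVD/μ = 1020 · 10.34 · 0.388 / 0.000999 = 4.097e+06.
Re > 4000 → turbulent. Relative roughness ε/D = 1.3e-06/0.388 = 3.35e-06. Haaland: 1/√f = -1.8 log₁₀[(3.35e-06/3.7)^1.11 + 6.9/4.097e+06] = -1.8 log₁₀[1.96e-07 + 1.68e-06] = 10.31, so f = 0.009414.
Darcy-Weisbach: ΔP = f(L/D)(ρV²/2) = 0.009414·(364/0.388)·(1020·10.34²/2) = 0.009414·938.1·5.454e+04 = 4.817e+05 Pa.
Head loss h_f = ΔP/(ρg) = 4.817e+05/(1020·9.81) = 48.1 m.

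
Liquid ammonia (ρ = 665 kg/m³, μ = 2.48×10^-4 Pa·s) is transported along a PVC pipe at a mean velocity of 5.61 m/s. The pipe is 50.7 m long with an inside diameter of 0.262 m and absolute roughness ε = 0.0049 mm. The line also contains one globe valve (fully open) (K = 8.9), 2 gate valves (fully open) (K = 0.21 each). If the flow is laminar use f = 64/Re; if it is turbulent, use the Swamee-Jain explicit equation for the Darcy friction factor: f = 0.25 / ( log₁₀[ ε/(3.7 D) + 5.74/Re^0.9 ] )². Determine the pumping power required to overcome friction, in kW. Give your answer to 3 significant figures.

P ≈ 35.8 kW

Reynolds number Re = ρVD/μ = 665 · 5.61 · 0.262 / 0.000248 = 3.941e+06.
Re > 4000 → turbulent. Relative roughness ε/D = 4.9e-06/0.262 = 1.87e-05. Swamee-Jain: f = 0.25/(log₁₀[1.87e-05/3.7 + 5.74/3.941e+06^0.9])² = 0.25/(log₁₀[5.05e-06 + 6.65e-06])² = 0.25/(-4.932)² = 0.01028.
Total minor-loss coefficient ΣK = 1·8.9 + 2·0.21 = 9.32.
ΔP = [f·L/D + ΣK]·(ρV²/2) = [0.01028·50.7/0.262 + 9.32]·(665·5.61²/2) = [1.989 + 9.32]·1.046e+04 = 1.183e+05 Pa.
Q = V·A = 5.61·0.05391 = 0.3025 m³/s.
Pumping power P = QΔP = 0.3025·1.183e+05 = 35790 W = 35.8 kW.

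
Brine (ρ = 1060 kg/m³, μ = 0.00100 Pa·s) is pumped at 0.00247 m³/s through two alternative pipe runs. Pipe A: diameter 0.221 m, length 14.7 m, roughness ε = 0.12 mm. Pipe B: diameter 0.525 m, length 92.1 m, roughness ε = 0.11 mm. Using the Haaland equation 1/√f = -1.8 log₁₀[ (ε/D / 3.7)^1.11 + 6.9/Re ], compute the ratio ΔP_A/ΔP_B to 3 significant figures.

Pipe A: V = Q/A = 0.00247/0.03836 = 0.06439 m/s; Re = 1.508e+04; ε/D = 0.000543; Haaland → f = 0.02852; ΔP_A = f(L/D)(ρV²/2) = 4.168 Pa.
Pipe B: V = Q/A = 0.00247/0.2165 = 0.01141 m/s; Re = 6350; ε/D = 0.00021; Haaland → f = 0.03532; ΔP_B = f(L/D)(ρV²/2) = 0.4275 Pa.
ΔP_A/ΔP_B = 4.168/0.4275 = 9.75.

ΔP_A/ΔP_B ≈ 9.75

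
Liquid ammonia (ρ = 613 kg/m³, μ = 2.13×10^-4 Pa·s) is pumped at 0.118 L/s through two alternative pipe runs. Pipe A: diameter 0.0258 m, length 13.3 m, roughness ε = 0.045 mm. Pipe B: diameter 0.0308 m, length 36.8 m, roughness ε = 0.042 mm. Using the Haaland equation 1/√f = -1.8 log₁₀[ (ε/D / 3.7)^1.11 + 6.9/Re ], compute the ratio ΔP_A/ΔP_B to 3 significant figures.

ΔP_A/ΔP_B ≈ 0.865

Pipe A: V = Q/A = 0.000118/0.0005228 = 0.2257 m/s; Re = 1.676e+04; ε/D = 0.00174; Haaland → f = 0.02993; ΔP_A = f(L/D)(ρV²/2) = 240.9 Pa.
Pipe B: V = Q/A = 0.000118/0.0007451 = 0.1584 m/s; Re = 1.404e+04; ε/D = 0.00136; Haaland → f = 0.03033; ΔP_B = f(L/D)(ρV²/2) = 278.6 Pa.
ΔP_A/ΔP_B = 240.9/278.6 = 0.865.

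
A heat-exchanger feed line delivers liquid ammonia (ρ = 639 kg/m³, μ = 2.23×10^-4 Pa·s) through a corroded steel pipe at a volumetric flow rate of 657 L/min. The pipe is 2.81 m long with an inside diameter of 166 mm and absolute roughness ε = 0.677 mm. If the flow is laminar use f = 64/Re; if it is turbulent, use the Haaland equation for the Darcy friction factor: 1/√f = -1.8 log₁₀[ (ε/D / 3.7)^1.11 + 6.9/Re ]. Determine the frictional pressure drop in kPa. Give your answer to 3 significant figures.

ΔP ≈ 0.0402 kPa

Q = 657 L/min = 657/60000 = 0.01095 m³/s.
Cross-sectional area A = πD²/4 = π(0.166)²/4 = 0.02164 m²; mean velocity V = Q/A = 0.01095/0.02164 = 0.506 m/s.
Reynolds number Re = ρVD/μ = 639 · 0.506 · 0.166 / 0.000223 = 2.407e+05.
Re > 4000 → turbulent. Relative roughness ε/D = 0.000677/0.166 = 0.00408. Haaland: 1/√f = -1.8 log₁₀[(0.00408/3.7)^1.11 + 6.9/2.407e+05] = -1.8 log₁₀[0.000521 + 2.87e-05] = 5.868, so f = 0.02904.
Darcy-Weisbach: ΔP = f(L/D)(ρV²/2) = 0.02904·(2.81/0.166)·(639·0.506²/2) = 0.02904·16.93·81.79 = 40.21 Pa.
ΔP = 40.21 Pa = 0.0402 kPa.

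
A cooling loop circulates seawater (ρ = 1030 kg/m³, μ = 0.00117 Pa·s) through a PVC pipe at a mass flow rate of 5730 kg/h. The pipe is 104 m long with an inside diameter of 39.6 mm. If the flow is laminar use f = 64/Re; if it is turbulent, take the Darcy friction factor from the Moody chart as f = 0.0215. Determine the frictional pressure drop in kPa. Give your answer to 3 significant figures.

ΔP ≈ 45.8 kPa

ṁ = 5730 kg/h = 5730/3600 = 1.592 kg/s.
A = πD²/4 = π(0.0396)²/4 = 0.001232 m²; mean velocity V = ṁ/(ρA) = 1.592/(1030 · 0.001232) = 1.255 m/s.
Reynolds number Re = ρVD/μ = 1030 · 1.255 · 0.0396 / 0.00117 = 4.374e+04.
Re > 4000 → turbulent; use the Moody-chart value f = 0.0215.
Darcy-Weisbach: ΔP = f(L/D)(ρV²/2) = 0.0215·(104/0.0396)·(1030·1.255²/2) = 0.0215·2626·810.7 = 4.578e+04 Pa.
ΔP = 4.578e+04 Pa = 45.8 kPa.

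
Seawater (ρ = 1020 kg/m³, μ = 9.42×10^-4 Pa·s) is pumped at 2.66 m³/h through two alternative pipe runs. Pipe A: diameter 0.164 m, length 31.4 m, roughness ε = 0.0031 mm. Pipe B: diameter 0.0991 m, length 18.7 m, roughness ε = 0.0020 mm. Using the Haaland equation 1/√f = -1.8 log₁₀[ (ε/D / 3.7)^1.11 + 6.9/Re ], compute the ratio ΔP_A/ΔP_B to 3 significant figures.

ΔP_A/ΔP_B ≈ 0.156

Pipe A: V = Q/A = 0.0007389/0.02112 = 0.03498 m/s; Re = 6211; ε/D = 1.89e-05; Haaland → f = 0.03537; ΔP_A = f(L/D)(ρV²/2) = 4.226 Pa.
Pipe B: V = Q/A = 0.0007389/0.007713 = 0.09579 m/s; Re = 1.028e+04; ε/D = 2.02e-05; Haaland → f = 0.03067; ΔP_B = f(L/D)(ρV²/2) = 27.09 Pa.
ΔP_A/ΔP_B = 4.226/27.09 = 0.156.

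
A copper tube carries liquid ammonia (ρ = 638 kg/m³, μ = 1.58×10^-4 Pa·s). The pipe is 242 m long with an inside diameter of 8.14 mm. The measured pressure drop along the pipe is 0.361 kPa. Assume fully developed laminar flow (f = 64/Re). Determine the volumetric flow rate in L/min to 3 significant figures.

For laminar flow, f = 64/Re with Re = ρVD/μ, so Darcy-Weisbach reduces to ΔP = 32μLV/D². Solving for V: V = ΔP·D²/(32μL) = 361·(0.00814)²/(32·0.000158·242) = 0.01955 m/s.
Check: Re = ρVD/μ = 638·0.01955·0.00814/0.000158 = 642.6 < 2300, so the laminar assumption holds.
Q = V·A = 0.01955·(π/4·0.00814²) = 1.017e-06 m³/s = 0.0610 L/min.

Q ≈ 0.0610 L/min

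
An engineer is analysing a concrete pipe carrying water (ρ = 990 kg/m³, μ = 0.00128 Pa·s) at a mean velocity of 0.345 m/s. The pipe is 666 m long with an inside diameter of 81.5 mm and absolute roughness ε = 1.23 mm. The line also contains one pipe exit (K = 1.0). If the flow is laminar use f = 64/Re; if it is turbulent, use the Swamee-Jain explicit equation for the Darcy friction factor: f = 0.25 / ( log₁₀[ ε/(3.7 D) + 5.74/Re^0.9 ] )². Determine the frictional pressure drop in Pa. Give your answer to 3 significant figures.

ΔP ≈ 22400 Pa

Reynolds number Re = ρVD/μ = 990 · 0.345 · 0.0815 / 0.00128 = 2.175e+04.
Re > 4000 → turbulent. Relative roughness ε/D = 0.00123/0.0815 = 0.0151. Swamee-Jain: f = 0.25/(log₁₀[0.0151/3.7 + 5.74/2.175e+04^0.9])² = 0.25/(log₁₀[0.00408 + 0.000717])² = 0.25/(-2.319)² = 0.04648.
Total minor-loss coefficient ΣK = 1·1 = 1.
ΔP = [f·L/D + ΣK]·(ρV²/2) = [0.04648·666/0.0815 + 1]·(990·0.345²/2) = [379.8 + 1]·58.92 = 2.244e+04 Pa.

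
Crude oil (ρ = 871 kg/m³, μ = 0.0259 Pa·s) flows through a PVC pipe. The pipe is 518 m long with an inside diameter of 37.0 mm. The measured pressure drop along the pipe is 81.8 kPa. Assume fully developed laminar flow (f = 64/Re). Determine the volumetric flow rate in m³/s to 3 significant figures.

Q ≈ 2.80×10^-4 m³/s

For laminar flow, f = 64/Re with Re = ρVD/μ, so Darcy-Weisbach reduces to ΔP = 32μLV/D². Solving for V: V = ΔP·D²/(32μL) = 8.18e+04·(0.037)²/(32·0.0259·518) = 0.2608 m/s.
Check: Re = ρVD/μ = 871·0.2608·0.037/0.0259 = 324.6 < 2300, so the laminar assumption holds.
Q = V·A = 0.2608·(π/4·0.037²) = 0.0002805 m³/s = 2.80×10^-4 m³/s.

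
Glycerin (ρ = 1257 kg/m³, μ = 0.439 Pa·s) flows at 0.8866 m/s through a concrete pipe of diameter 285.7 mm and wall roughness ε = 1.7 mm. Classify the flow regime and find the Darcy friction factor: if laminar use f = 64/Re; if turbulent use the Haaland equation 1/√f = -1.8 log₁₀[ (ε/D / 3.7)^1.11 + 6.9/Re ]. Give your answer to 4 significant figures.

f ≈ 0.08824

Re = ρVD/μ = 1257·0.8866·0.2857/0.439 = 725.3.
Re < 2300 → laminar, so f = 64/Re = 0.08824 (roughness is irrelevant in laminar flow).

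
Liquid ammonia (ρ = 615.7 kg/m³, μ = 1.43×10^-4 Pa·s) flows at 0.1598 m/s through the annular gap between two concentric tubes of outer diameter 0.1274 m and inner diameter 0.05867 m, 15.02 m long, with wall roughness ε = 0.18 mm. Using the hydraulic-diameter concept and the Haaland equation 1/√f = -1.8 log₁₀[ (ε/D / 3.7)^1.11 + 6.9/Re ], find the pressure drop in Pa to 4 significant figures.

ΔP ≈ 47.73 Pa

Hydraulic diameter D_h = 4A/P = D_o - D_i = 0.1274 - 0.05867 = 0.06873 m.
Re = ρVD_h/μ = 615.7·0.1598·0.06873/0.000143 = 4.729e+04.
ε/D_h = 0.00018/0.06873 = 0.00262; Haaland gives 1/√f = -1.8 log₁₀[0.000319+0.000146] = 5.999, so f = 0.02779.
ΔP = f(L/D_h)(ρV²/2) = 0.02779·15.02/0.06873·7.861 = 47.73 Pa.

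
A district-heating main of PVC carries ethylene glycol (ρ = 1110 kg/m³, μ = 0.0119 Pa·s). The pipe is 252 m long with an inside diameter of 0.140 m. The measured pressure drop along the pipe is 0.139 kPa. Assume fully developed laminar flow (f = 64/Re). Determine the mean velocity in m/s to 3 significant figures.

V ≈ 0.0284 m/s

For laminar flow, f = 64/Re with Re = ρVD/μ, so Darcy-Weisbach reduces to ΔP = 32μLV/D². Solving for V: V = ΔP·D²/(32μL) = 139·(0.14)²/(32·0.0119·252) = 0.02839 m/s.
Check: Re = ρVD/μ = 1110·0.02839·0.14/0.0119 = 370.7 < 2300, so the laminar assumption holds.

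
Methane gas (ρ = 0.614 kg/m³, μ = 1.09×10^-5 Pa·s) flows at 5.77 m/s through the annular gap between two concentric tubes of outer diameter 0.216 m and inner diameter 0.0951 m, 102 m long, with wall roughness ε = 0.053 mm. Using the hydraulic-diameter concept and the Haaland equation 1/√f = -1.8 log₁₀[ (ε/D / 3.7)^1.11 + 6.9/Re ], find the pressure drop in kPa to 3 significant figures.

Hydraulic diameter D_h = 4A/P = D_o - D_i = 0.216 - 0.0951 = 0.1209 m.
Re = ρVD_h/μ = 0.614·5.77·0.1209/1.09e-05 = 3.93e+04.
ε/D_h = 5.3e-05/0.1209 = 0.000438; Haaland gives 1/√f = -1.8 log₁₀[4.38e-05+0.000176] = 6.586, so f = 0.02306.
ΔP = f(L/D_h)(ρV²/2) = 0.02306·102/0.1209·10.22 = 198.8 Pa.
ΔP = 0.199 kPa.

ΔP ≈ 0.199 kPa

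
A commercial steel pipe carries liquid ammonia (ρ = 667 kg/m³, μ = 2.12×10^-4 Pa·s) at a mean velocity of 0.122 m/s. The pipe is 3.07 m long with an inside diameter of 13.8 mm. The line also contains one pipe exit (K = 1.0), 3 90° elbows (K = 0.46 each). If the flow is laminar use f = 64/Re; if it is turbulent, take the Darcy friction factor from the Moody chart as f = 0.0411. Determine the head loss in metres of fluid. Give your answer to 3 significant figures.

Reynolds number Re = ρVD/μ = 667 · 0.122 · 0.0138 / 0.000212 = 5297.
Re > 4000 → turbulent; use the Moody-chart value f = 0.0411.
Total minor-loss coefficient ΣK = 1·1 + 3·0.46 = 2.38.
ΔP = [f·L/D + ΣK]·(ρV²/2) = [0.0411·3.07/0.0138 + 2.38]·(667·0.122²/2) = [9.143 + 2.38]·4.964 = 57.2 Pa.
Head loss h_f = ΔP/(ρg) = 57.2/(667·9.81) = 0.00874 m.

h_f ≈ 0.00874 m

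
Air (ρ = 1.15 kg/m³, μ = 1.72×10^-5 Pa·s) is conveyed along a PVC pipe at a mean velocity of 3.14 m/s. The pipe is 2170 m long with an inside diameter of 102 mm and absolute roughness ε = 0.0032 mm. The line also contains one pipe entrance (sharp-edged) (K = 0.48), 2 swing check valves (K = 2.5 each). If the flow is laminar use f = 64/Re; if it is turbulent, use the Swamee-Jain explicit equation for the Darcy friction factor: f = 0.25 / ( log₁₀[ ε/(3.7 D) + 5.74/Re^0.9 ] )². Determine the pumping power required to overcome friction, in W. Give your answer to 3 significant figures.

P ≈ 79.6 W

Reynolds number Re = ρVD/μ = 1.15 · 3.14 · 0.102 / 1.72e-05 = 2.141e+04.
Re > 4000 → turbulent. Relative roughness ε/D = 3.2e-06/0.102 = 3.14e-05. Swamee-Jain: f = 0.25/(log₁₀[3.14e-05/3.7 + 5.74/2.141e+04^0.9])² = 0.25/(log₁₀[8.48e-06 + 0.000727])² = 0.25/(-3.134)² = 0.02546.
Total minor-loss coefficient ΣK = 1·0.48 + 2·2.5 = 5.48.
ΔP = [f·L/D + ΣK]·(ρV²/2) = [0.02546·2170/0.102 + 5.48]·(1.15·3.14²/2) = [541.6 + 5.48]·5.669 = 3102 Pa.
Q = V·A = 3.14·0.008171 = 0.02566 m³/s.
Pumping power P = QΔP = 0.02566·3102 = 79.58 W = 79.6 W.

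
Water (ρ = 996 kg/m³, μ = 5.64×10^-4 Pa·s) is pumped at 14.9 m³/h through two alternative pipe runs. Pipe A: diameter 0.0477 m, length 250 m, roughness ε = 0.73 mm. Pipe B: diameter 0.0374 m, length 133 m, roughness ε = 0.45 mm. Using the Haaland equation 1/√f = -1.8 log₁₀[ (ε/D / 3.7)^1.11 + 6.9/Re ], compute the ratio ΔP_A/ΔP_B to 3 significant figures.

Pipe A: V = Q/A = 0.004139/0.001787 = 2.316 m/s; Re = 1.951e+05; ε/D = 0.0153; Haaland → f = 0.04432; ΔP_A = f(L/D)(ρV²/2) = 6.206e+05 Pa.
Pipe B: V = Q/A = 0.004139/0.001099 = 3.767 m/s; Re = 2.488e+05; ε/D = 0.012; Haaland → f = 0.04068; ΔP_B = f(L/D)(ρV²/2) = 1.022e+06 Pa.
ΔP_A/ΔP_B = 6.206e+05/1.022e+06 = 0.607.

ΔP_A/ΔP_B ≈ 0.607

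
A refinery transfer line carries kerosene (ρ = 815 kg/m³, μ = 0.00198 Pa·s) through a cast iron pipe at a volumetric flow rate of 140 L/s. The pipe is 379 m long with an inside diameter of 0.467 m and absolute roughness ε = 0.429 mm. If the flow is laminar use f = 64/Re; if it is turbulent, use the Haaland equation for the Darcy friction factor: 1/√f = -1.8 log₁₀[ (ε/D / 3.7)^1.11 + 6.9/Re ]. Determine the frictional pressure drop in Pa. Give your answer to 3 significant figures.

ΔP ≈ 4620 Pa

Q = 140 L/s = 140/1000 = 0.14 m³/s.
Cross-sectional area A = πD²/4 = π(0.467)²/4 = 0.1713 m²; mean velocity V = Q/A = 0.14/0.1713 = 0.8173 m/s.
Reynolds number Re = ρVD/μ = 815 · 0.8173 · 0.467 / 0.00198 = 1.571e+05.
Re > 4000 → turbulent. Relative roughness ε/D = 0.000429/0.467 = 0.000919. Haaland: 1/√f = -1.8 log₁₀[(0.000919/3.7)^1.11 + 6.9/1.571e+05] = -1.8 log₁₀[9.96e-05 + 4.39e-05] = 6.917, so f = 0.0209.
Darcy-Weisbach: ΔP = f(L/D)(ρV²/2) = 0.0209·(379/0.467)·(815·0.8173²/2) = 0.0209·811.6·272.2 = 4617 Pa.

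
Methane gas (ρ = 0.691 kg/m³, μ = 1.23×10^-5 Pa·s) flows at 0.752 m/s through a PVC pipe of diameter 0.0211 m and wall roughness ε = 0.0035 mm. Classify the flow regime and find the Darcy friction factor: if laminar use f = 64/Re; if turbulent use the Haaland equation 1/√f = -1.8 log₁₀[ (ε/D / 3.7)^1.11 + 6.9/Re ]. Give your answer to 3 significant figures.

Re = ρVD/μ = 0.691·0.752·0.0211/1.23e-05 = 891.4.
Re < 2300 → laminar, so f = 64/Re = 0.0718 (roughness is irrelevant in laminar flow).

f ≈ 0.0718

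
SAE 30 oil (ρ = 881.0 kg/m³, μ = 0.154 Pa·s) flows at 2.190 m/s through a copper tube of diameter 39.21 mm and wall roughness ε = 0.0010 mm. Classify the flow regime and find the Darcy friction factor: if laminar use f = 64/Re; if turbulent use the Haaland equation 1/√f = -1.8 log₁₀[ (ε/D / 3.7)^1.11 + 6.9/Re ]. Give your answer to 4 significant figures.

Re = ρVD/μ = 881·2.19·0.03921/0.154 = 491.2.
Re < 2300 → laminar, so f = 64/Re = 0.1303 (roughness is irrelevant in laminar flow).

f ≈ 0.1303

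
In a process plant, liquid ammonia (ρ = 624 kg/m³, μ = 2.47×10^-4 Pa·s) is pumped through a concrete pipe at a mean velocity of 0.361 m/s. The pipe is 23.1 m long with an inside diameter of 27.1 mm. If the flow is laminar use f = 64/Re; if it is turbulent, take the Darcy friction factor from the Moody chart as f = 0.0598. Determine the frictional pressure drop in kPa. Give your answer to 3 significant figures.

Reynolds number Re = ρVD/μ = 624 · 0.361 · 0.0271 / 0.000247 = 2.472e+04.
Re > 4000 → turbulent; use the Moody-chart value f = 0.0598.
Darcy-Weisbach: ΔP = f(L/D)(ρV²/2) = 0.0598·(23.1/0.0271)·(624·0.361²/2) = 0.0598·852.4·40.66 = 2073 Pa.
ΔP = 2073 Pa = 2.07 kPa.

ΔP ≈ 2.07 kPa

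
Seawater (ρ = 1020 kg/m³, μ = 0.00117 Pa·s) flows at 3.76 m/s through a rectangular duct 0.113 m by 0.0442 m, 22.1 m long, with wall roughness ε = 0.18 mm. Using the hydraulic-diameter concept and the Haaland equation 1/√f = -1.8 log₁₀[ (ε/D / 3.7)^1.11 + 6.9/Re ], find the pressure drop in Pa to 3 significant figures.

ΔP ≈ 66200 Pa

Hydraulic diameter D_h = 4A/P = 4·(0.113·0.0442)/(2·(0.113+0.0442)) = 0.01998/0.3144 = 0.06354 m.
Re = ρVD_h/μ = 1020·3.76·0.06354/0.00117 = 2.083e+05.
ε/D_h = 0.00018/0.06354 = 0.00283; Haaland gives 1/√f = -1.8 log₁₀[0.000348+3.31e-05] = 6.155, so f = 0.0264.
ΔP = f(L/D_h)(ρV²/2) = 0.0264·22.1/0.06354·7210 = 6.62e+04 Pa.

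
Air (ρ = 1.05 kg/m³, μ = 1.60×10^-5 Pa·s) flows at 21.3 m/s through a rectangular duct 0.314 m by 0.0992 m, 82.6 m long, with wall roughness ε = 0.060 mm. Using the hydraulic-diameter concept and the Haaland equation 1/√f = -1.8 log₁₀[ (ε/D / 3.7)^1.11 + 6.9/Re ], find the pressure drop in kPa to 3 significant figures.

ΔP ≈ 2.35 kPa

Hydraulic diameter D_h = 4A/P = 4·(0.314·0.0992)/(2·(0.314+0.0992)) = 0.1246/0.8264 = 0.1508 m.
Re = ρVD_h/μ = 1.05·21.3·0.1508/1.6e-05 = 2.107e+05.
ε/D_h = 6e-05/0.1508 = 0.000398; Haaland gives 1/√f = -1.8 log₁₀[3.94e-05+3.27e-05] = 7.456, so f = 0.01799.
ΔP = f(L/D_h)(ρV²/2) = 0.01799·82.6/0.1508·238.2 = 2348 Pa.
ΔP = 2.35 kPa.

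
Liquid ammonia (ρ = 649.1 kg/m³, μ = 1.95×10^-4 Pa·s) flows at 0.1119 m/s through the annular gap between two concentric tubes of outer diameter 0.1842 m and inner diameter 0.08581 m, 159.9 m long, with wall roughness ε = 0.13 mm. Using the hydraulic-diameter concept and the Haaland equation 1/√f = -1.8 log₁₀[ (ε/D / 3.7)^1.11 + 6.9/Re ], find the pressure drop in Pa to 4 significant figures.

ΔP ≈ 169.1 Pa

Hydraulic diameter D_h = 4A/P = D_o - D_i = 0.1842 - 0.08581 = 0.09839 m.
Re = ρVD_h/μ = 649.1·0.1119·0.09839/0.000195 = 3.665e+04.
ε/D_h = 0.00013/0.09839 = 0.00132; Haaland gives 1/√f = -1.8 log₁₀[0.000149+0.000188] = 6.249, so f = 0.02561.
ΔP = f(L/D_h)(ρV²/2) = 0.02561·159.9/0.09839·4.064 = 169.1 Pa.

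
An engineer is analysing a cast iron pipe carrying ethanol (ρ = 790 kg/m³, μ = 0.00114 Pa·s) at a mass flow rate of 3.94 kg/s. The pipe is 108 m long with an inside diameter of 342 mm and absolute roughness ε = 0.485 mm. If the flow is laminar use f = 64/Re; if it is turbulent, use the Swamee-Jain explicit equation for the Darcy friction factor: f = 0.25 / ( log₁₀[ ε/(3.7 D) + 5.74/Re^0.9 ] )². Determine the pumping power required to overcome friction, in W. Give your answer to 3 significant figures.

A = πD²/4 = π(0.342)²/4 = 0.09186 m²; mean velocity V = ṁ/(ρA) = 3.94/(790 · 0.09186) = 0.05429 m/s.
Reynolds number Re = ρVD/μ = 790 · 0.05429 · 0.342 / 0.00114 = 1.287e+04.
Re > 4000 → turbulent. Relative roughness ε/D = 0.000485/0.342 = 0.00142. Swamee-Jain: f = 0.25/(log₁₀[0.00142/3.7 + 5.74/1.287e+04^0.9])² = 0.25/(log₁₀[0.000383 + 0.00115])² = 0.25/(-2.815)² = 0.03156.
Darcy-Weisbach: ΔP = f(L/D)(ρV²/2) = 0.03156·(108/0.342)·(790·0.05429²/2) = 0.03156·315.8·1.164 = 11.6 Pa.
Q = ṁ/ρ = 3.94/790 = 0.004987 m³/s.
Pumping power P = QΔP = 0.004987·11.6 = 0.05787 W = 0.0579 W.

P ≈ 0.0579 W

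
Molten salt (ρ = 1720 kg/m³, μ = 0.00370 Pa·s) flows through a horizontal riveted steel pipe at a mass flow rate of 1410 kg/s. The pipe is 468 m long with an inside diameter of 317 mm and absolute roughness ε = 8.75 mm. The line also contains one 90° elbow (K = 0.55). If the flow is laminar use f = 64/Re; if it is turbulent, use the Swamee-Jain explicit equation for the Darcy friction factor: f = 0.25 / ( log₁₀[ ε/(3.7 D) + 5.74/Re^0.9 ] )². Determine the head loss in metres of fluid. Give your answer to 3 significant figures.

A = πD²/4 = π(0.317)²/4 = 0.07892 m²; mean velocity V = ṁ/(ρA) = 1410/(1720 · 0.07892) = 10.39 m/s.
Reynolds number Re = ρVD/μ = 1720 · 10.39 · 0.317 / 0.0037 = 1.531e+06.
Re > 4000 → turbulent. Relative roughness ε/D = 0.00875/0.317 = 0.0276. Swamee-Jain: f = 0.25/(log₁₀[0.0276/3.7 + 5.74/1.531e+06^0.9])² = 0.25/(log₁₀[0.00746 + 1.56e-05])² = 0.25/(-2.126)² = 0.05529.
Total minor-loss coefficient ΣK = 1·0.55 = 0.55.
ΔP = [f·L/D + ΣK]·(ρV²/2) = [0.05529·468/0.317 + 0.55]·(1720·10.39²/2) = [81.63 + 0.55]·9.278e+04 = 7.625e+06 Pa.
Head loss h_f = ΔP/(ρg) = 7.625e+06/(1720·9.81) = 452 m.

h_f ≈ 452 m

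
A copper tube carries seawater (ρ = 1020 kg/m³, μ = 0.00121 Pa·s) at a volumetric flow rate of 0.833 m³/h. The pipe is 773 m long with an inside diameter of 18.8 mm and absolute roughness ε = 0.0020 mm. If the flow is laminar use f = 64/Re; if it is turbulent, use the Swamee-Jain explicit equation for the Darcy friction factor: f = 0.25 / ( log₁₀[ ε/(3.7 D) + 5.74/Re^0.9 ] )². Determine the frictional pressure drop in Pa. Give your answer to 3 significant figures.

Q = 0.833 m³/h = 0.833/3600 = 0.0002314 m³/s.
Cross-sectional area A = πD²/4 = π(0.0188)²/4 = 0.0002776 m²; mean velocity V = Q/A = 0.0002314/0.0002776 = 0.8336 m/s.
Reynolds number Re = ρVD/μ = 1020 · 0.8336 · 0.0188 / 0.00121 = 1.321e+04.
Re > 4000 → turbulent. Relative roughness ε/D = 2e-06/0.0188 = 0.000106. Swamee-Jain: f = 0.25/(log₁₀[0.000106/3.7 + 5.74/1.321e+04^0.9])² = 0.25/(log₁₀[2.88e-05 + 0.00112])² = 0.25/(-2.939)² = 0.02894.
Darcy-Weisbach: ΔP = f(L/D)(ρV²/2) = 0.02894·(773/0.0188)·(1020·0.8336²/2) = 0.02894·4.112e+04·354.4 = 4.217e+05 Pa.

ΔP ≈ 422000 Pa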